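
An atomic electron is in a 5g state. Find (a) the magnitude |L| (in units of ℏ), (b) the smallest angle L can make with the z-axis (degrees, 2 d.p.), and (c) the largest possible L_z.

|L| = 2√5 ℏ ≈ 4.472ℏ; θ_min ≈ 26.57°; L_z,max = 4ℏ

5g means n = 5, l = 4.
|L| = ℏ√(4·5) = 2√5 ℏ ≈ 4.472ℏ.
cos θ_min = 4/√20, so θ_min ≈ 26.57°.
L_z,max = lℏ = 4ℏ.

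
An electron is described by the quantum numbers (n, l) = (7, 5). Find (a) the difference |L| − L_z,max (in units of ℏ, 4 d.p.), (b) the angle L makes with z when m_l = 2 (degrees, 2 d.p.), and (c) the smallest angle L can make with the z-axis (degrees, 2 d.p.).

|L| − L_z,max = (√30 − 5)ℏ ≈ 0.4772ℏ.
For m_l = 2: cos θ = 2/√30, θ ≈ 68.58°.
cos θ_min = 5/√30, so θ_min ≈ 24.09°.

|L|−L_z,max ≈ 0.4772ℏ; θ(m_l=2) ≈ 68.58°; θ_min ≈ 24.09°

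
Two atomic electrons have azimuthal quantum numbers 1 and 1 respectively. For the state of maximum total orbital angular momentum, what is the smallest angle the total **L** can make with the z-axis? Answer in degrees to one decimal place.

θ_min ≈ 35.3°

By the triangle rule, |l₁ − l₂| ≤ L ≤ l₁ + l₂.
Allowed values: L = 0, 1, 2.
The maximum is L = 2, with |L_tot| = ℏ√(2·3) = √6 ℏ.
The minimum angle with z is arccos(2/√6) ≈ 35.3°.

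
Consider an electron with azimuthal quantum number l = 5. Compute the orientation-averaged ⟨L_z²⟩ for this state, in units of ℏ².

m_l runs from −5 to 5, i.e. {-5, -4, -3, -2, -1, 0, 1, 2, 3, 4, 5}.
Average of L_z² over 11 states: 110/11 ℏ² = 10 ℏ².

⟨L_z²⟩ = 10 ℏ²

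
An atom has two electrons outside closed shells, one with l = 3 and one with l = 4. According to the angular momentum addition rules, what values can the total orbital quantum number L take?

L = 1, 2, 3, 4, 5, 6, 7

The total orbital quantum number L ranges from |l₁ − l₂| to l₁ + l₂ in integer steps.
So L can be 1, 2, 3, 4, 5, 6, 7.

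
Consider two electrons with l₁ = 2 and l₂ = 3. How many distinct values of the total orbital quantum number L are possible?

5

L runs from |2 − 3| = 1 to 2 + 3 = 5.
Allowed values: L = 1, 2, 3, 4, 5.
That is 5 values.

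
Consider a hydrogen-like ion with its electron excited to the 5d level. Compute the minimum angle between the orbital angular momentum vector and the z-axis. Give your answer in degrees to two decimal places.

θ_min ≈ 35.26°

The 5d level has l = 2.
|L|² = l(l+1)ℏ² = 6ℏ², so |L| = √6 ℏ.
The smallest angle corresponds to the largest L_z, i.e. m_l = l = 2, giving L_z = 2ℏ.
cos θ_min = 2/√6, so θ_min ≈ 35.26°.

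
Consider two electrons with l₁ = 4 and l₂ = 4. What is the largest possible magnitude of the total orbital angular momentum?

The total orbital quantum number L ranges from |l₁ − l₂| to l₁ + l₂ in integer steps.
Allowed values: L = 0, 1, 2, 3, 4, 5, 6, 7, 8.
The largest magnitude corresponds to L = 8: |L_tot| = ℏ√(8·9) = 6√2 ℏ.

|L_tot|_max = 6√2 ℏ ≈ 8.485ℏ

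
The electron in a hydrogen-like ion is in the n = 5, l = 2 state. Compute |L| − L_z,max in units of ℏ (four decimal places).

|L| = √6 ℏ ≈ 2.4495ℏ, while L_z,max = lℏ = 2ℏ.
The difference is (√6 − 2)ℏ ≈ 0.4495ℏ.

|L| − L_z,max ≈ 0.4495ℏ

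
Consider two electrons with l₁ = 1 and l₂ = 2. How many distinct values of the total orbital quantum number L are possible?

The total orbital quantum number L ranges from |l₁ − l₂| to l₁ + l₂ in integer steps.
Allowed values: L = 1, 2, 3.
That is 3 values.

3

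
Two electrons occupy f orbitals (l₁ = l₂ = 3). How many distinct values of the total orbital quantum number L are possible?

L runs from |3 − 3| = 0 to 3 + 3 = 6.
L ∈ {0, 1, 2, 3, 4, 5, 6}.
That is 7 values.

7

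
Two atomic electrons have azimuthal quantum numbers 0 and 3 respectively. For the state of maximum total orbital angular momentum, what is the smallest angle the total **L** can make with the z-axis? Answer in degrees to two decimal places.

θ_min ≈ 30.00°

Angular momentum addition gives L = |l₁ − l₂|, …, l₁ + l₂.
So L can be 3.
The maximum is L = 3, with |L_tot| = ℏ√(3·4) = 2√3 ℏ.
The minimum angle with z is arccos(3/√12) ≈ 30.00°.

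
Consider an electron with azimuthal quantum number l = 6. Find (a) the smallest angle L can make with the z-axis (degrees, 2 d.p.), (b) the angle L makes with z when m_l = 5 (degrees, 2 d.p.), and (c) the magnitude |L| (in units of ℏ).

cos θ_min = 6/√42, so θ_min ≈ 22.21°.
For m_l = 5: cos θ = 5/√42, θ ≈ 39.51°.
|L| = ℏ√(6·7) = √42 ℏ ≈ 6.481ℏ.

θ_min ≈ 22.21°; θ(m_l=5) ≈ 39.51°; |L| = √42 ℏ ≈ 6.481ℏ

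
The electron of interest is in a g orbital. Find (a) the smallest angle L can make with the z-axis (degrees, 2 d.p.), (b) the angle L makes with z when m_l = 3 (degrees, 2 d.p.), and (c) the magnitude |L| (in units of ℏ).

For a g orbital, l = 4.
cos θ_min = 4/√20, so θ_min ≈ 26.57°.
For m_l = 3: cos θ = 3/√20, θ ≈ 47.87°.
|L| = ℏ√(4·5) = 2√5 ℏ ≈ 4.472ℏ.

θ_min ≈ 26.57°; θ(m_l=3) ≈ 47.87°; |L| = 2√5 ℏ ≈ 4.472ℏ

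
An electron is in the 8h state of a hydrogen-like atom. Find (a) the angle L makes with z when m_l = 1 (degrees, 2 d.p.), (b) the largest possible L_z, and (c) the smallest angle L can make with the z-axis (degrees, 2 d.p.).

8h means n = 8, l = 5.
For m_l = 1: cos θ = 1/√30, θ ≈ 79.48°.
L_z,max = lℏ = 5ℏ.
cos θ_min = 5/√30, so θ_min ≈ 24.09°.

θ(m_l=1) ≈ 79.48°; L_z,max = 5ℏ; θ_min ≈ 24.09°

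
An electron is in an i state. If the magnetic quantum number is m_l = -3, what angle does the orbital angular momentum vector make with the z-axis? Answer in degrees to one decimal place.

For an i orbital, l = 6.
|L| = ℏ√(l(l+1)) = √42 ℏ.
L_z = m_l ℏ = −3ℏ.
cos θ = L_z/|L| = -3/√42, so θ ≈ 117.6°.

θ ≈ 117.6°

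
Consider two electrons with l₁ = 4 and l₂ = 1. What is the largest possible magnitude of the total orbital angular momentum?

|L_tot|_max = √30 ℏ ≈ 5.477ℏ

Angular momentum addition gives L = |l₁ − l₂|, …, l₁ + l₂.
So L can be 3, 4, 5.
The largest magnitude corresponds to L = 5: |L_tot| = ℏ√(5·6) = √30 ℏ.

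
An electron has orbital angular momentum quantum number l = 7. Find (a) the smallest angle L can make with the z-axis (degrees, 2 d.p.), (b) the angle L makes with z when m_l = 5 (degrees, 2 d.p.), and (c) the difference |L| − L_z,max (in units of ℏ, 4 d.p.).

cos θ_min = 7/√56, so θ_min ≈ 20.70°.
For m_l = 5: cos θ = 5/√56, θ ≈ 48.08°.
|L| − L_z,max = (2√14 − 7)ℏ ≈ 0.4833ℏ.

θ_min ≈ 20.70°; θ(m_l=5) ≈ 48.08°; |L|−L_z,max ≈ 0.4833ℏ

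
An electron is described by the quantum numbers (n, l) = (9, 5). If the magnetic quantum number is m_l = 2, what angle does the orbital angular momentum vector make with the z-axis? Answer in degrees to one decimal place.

θ ≈ 68.6°

|L|² = l(l+1)ℏ² = 30ℏ², so |L| = √30 ℏ.
L_z = m_l ℏ = 2ℏ.
cos θ = L_z/|L| = 2/√30, so θ ≈ 68.6°.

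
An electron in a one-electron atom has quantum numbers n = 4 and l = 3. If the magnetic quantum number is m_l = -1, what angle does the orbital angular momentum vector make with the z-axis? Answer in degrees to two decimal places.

θ ≈ 106.78°

|L| = ℏ√(l(l+1)) = 2√3 ℏ.
L_z = m_l ℏ = −1ℏ.
cos θ = L_z/|L| = -1/√12, so θ ≈ 106.78°.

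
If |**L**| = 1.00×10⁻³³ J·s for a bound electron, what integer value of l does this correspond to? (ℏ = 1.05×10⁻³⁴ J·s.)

In units of ℏ, |L| ≈ 9.524.
(|L|/ℏ)² = l(l+1) ≈ 90.70 ⇒ l = 9.

l = 9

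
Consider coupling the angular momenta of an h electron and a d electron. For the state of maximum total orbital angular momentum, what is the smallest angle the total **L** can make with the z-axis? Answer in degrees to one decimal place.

By the triangle rule, |l₁ − l₂| ≤ L ≤ l₁ + l₂.
L ∈ {3, 4, 5, 6, 7}.
The maximum is L = 7, with |L_tot| = ℏ√(7·8) = 2√14 ℏ.
The minimum angle with z is arccos(7/√56) ≈ 20.7°.

θ_min ≈ 20.7°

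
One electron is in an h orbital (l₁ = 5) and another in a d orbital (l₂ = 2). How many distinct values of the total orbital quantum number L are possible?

5

L runs from |5 − 2| = 3 to 5 + 2 = 7.
L ∈ {3, 4, 5, 6, 7}.
That is 5 values.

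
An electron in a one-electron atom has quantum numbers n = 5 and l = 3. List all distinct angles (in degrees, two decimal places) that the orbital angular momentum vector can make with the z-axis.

θ ∈ {30.00°, 54.74°, 73.22°, 90.00°, 106.78°, 125.26°, 150.00°}

|L|² = l(l+1)ℏ² = 12ℏ², so |L| = 2√3 ℏ.
cos θ = m_l/√12 for each m_l ∈ {-3, -2, -1, 0, 1, 2, 3}.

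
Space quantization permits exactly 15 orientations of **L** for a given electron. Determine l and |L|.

15 = 2l + 1, so l = (15−1)/2 = 7.
Then |L| = √(l(l+1)) ℏ = 2√14 ℏ.

l = 7, |L| = 2√14 ℏ ≈ 7.483ℏ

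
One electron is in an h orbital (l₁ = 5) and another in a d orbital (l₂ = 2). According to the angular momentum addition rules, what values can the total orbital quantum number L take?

By the triangle rule, |l₁ − l₂| ≤ L ≤ l₁ + l₂.
So L can be 3, 4, 5, 6, 7.

L = 3, 4, 5, 6, 7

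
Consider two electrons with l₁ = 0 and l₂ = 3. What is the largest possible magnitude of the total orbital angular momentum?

The total orbital quantum number L ranges from |l₁ − l₂| to l₁ + l₂ in integer steps.
L ∈ {3}.
The largest magnitude corresponds to L = 3: |L_tot| = ℏ√(3·4) = 2√3 ℏ.

|L_tot|_max = 2√3 ℏ ≈ 3.464ℏ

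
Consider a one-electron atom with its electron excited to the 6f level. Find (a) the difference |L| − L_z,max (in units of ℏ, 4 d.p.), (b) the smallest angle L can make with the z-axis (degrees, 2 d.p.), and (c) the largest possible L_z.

The 6f level has l = 3.
|L| − L_z,max = (2√3 − 3)ℏ ≈ 0.4641ℏ.
cos θ_min = 3/√12, so θ_min ≈ 30.00°.
L_z,max = lℏ = 3ℏ.

|L|−L_z,max ≈ 0.4641ℏ; θ_min ≈ 30.00°; L_z,max = 3ℏ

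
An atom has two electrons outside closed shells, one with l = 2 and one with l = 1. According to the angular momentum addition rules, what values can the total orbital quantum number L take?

L = 1, 2, 3

Angular momentum addition gives L = |l₁ − l₂|, …, l₁ + l₂.
L ∈ {1, 2, 3}.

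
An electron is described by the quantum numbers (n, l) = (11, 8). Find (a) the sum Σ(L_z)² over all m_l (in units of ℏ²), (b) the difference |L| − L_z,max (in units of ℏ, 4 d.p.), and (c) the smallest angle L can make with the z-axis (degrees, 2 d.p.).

Σ m_l² = 408, so Σ(L_z)² = 408 ℏ².
|L| − L_z,max = (6√2 − 8)ℏ ≈ 0.4853ℏ.
cos θ_min = 8/√72, so θ_min ≈ 19.47°.

Σ(L_z)² = 408 ℏ²; |L|−L_z,max ≈ 0.4853ℏ; θ_min ≈ 19.47°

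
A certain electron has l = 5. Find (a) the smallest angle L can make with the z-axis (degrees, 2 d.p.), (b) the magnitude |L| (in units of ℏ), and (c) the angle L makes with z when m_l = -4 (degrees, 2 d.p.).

θ_min ≈ 24.09°; |L| = √30 ℏ ≈ 5.477ℏ; θ(m_l=-4) ≈ 136.91°

cos θ_min = 5/√30, so θ_min ≈ 24.09°.
|L| = ℏ√(5·6) = √30 ℏ ≈ 5.477ℏ.
For m_l = -4: cos θ = -4/√30, θ ≈ 136.91°.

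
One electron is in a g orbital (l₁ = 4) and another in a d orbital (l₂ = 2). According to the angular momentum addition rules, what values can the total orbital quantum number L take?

Angular momentum addition gives L = |l₁ − l₂|, …, l₁ + l₂.
L ∈ {2, 3, 4, 5, 6}.

L = 2, 3, 4, 5, 6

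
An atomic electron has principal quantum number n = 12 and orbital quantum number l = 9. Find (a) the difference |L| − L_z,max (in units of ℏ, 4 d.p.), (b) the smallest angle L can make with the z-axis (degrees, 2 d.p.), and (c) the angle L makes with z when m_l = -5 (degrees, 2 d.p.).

|L|−L_z,max ≈ 0.4868ℏ; θ_min ≈ 18.43°; θ(m_l=-5) ≈ 121.81°

|L| − L_z,max = (3√10 − 9)ℏ ≈ 0.4868ℏ.
cos θ_min = 9/√90, so θ_min ≈ 18.43°.
For m_l = -5: cos θ = -5/√90, θ ≈ 121.81°.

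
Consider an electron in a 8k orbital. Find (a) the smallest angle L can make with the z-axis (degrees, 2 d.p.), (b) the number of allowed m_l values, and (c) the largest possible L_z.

For 8k, l = 7.
cos θ_min = 7/√56, so θ_min ≈ 20.70°.
There are 2l+1 = 15 values of m_l.
L_z,max = lℏ = 7ℏ.

θ_min ≈ 20.70°; 15 values; L_z,max = 7ℏ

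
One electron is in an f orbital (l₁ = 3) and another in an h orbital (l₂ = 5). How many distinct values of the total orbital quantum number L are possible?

By the triangle rule, |l₁ − l₂| ≤ L ≤ l₁ + l₂.
Allowed values: L = 2, 3, 4, 5, 6, 7, 8.
That is 7 values.

7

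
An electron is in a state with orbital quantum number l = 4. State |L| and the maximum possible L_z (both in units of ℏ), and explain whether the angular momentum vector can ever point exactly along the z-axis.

|L| = 2√5 ℏ ≈ 4.4721ℏ, while L_z,max = lℏ = 4ℏ.
Since |L| > L_z,max, the vector can never point exactly along z; the closest it comes is θ_min = arccos(4/√20) ≈ 26.6°.

No: L_z,max = 4ℏ < |L| = 2√5 ℏ ≈ 4.472ℏ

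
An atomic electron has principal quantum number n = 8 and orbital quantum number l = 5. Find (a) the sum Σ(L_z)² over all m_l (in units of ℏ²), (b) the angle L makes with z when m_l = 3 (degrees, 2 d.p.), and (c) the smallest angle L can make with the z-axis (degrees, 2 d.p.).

Σ(L_z)² = 110 ℏ²; θ(m_l=3) ≈ 56.79°; θ_min ≈ 24.09°

Σ m_l² = 110, so Σ(L_z)² = 110 ℏ².
For m_l = 3: cos θ = 3/√30, θ ≈ 56.79°.
cos θ_min = 5/√30, so θ_min ≈ 24.09°.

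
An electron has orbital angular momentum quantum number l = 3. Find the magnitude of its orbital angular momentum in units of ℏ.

|L| = 2√3 ℏ ≈ 3.464ℏ

|L| = ℏ√(l(l+1)) = ℏ√(3·4) = 2√3 ℏ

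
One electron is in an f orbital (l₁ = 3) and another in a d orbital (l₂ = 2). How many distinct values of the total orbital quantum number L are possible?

By the triangle rule, |l₁ − l₂| ≤ L ≤ l₁ + l₂.
Allowed values: L = 1, 2, 3, 4, 5.
That is 5 values.

5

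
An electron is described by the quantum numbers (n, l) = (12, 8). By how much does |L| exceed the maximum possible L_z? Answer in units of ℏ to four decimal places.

|L| − L_z,max ≈ 0.4853ℏ

|L| = 6√2 ℏ ≈ 8.4853ℏ, while L_z,max = lℏ = 8ℏ.
The difference is (6√2 − 8)ℏ ≈ 0.4853ℏ.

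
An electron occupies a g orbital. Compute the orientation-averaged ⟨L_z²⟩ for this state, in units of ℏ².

⟨L_z²⟩ = 6.667 ℏ²

For a g orbital, l = 4.
m_l runs from −4 to 4, i.e. {-4, -3, -2, -1, 0, 1, 2, 3, 4}.
Average of L_z² over 9 states: 60/9 ℏ² = 6.667 ℏ².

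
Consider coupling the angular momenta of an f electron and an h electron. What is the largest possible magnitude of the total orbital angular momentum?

Angular momentum addition gives L = |l₁ − l₂|, …, l₁ + l₂.
Allowed values: L = 2, 3, 4, 5, 6, 7, 8.
The largest magnitude corresponds to L = 8: |L_tot| = ℏ√(8·9) = 6√2 ℏ.

|L_tot|_max = 6√2 ℏ ≈ 8.485ℏ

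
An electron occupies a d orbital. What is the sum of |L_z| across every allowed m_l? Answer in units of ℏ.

Σ|L_z| = 6 ℏ

For a d orbital, l = 2.
m_l ∈ {-2, -1, 0, 1, 2}.
Σ|m_l| = l(l+1) = 6.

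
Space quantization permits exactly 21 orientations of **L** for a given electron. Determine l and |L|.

l = 10, |L| = √110 ℏ ≈ 10.488ℏ

2l + 1 = 21 ⇒ l = 10.
|L| = ℏ√(l(l+1)) = ℏ√(10·11) = √110 ℏ.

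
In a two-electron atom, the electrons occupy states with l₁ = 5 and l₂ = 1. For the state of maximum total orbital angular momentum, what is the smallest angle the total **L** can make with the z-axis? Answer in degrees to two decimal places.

By the triangle rule, |l₁ − l₂| ≤ L ≤ l₁ + l₂.
L ∈ {4, 5, 6}.
The maximum is L = 6, with |L_tot| = ℏ√(6·7) = √42 ℏ.
The minimum angle with z is arccos(6/√42) ≈ 22.21°.

θ_min ≈ 22.21°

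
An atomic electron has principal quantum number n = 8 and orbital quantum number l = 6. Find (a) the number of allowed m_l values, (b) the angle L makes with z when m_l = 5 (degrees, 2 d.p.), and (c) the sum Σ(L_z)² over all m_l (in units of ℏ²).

There are 2l+1 = 13 values of m_l.
For m_l = 5: cos θ = 5/√42, θ ≈ 39.51°.
Σ m_l² = 182, so Σ(L_z)² = 182 ℏ².

13 values; θ(m_l=5) ≈ 39.51°; Σ(L_z)² = 182 ℏ²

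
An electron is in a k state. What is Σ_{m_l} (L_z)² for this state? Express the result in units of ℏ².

A k state has l = 7.
The allowed m_l values are -7, -6, -5, -4, -3, -2, -1, 0, 1, 2, 3, 4, 5, 6, 7.
Summing m² from −7 to 7: Σ m_l² = 280.

Σ(L_z)² = 280 ℏ²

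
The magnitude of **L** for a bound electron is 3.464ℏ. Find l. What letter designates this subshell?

Since |L|² = l(l+1)ℏ², l(l+1) = 12.
Solving: l = 3.

l = 3 (f orbital)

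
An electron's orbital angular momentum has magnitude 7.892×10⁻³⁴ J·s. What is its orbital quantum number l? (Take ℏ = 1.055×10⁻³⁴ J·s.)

Dividing by ℏ: |L|/ℏ ≈ 7.481.
l(l+1) ≈ 7.481² ≈ 55.96, so l = 7.

l = 7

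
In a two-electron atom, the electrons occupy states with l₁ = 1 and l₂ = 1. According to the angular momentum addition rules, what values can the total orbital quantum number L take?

L = 0, 1, 2

The total orbital quantum number L ranges from |l₁ − l₂| to l₁ + l₂ in integer steps.
So L can be 0, 1, 2.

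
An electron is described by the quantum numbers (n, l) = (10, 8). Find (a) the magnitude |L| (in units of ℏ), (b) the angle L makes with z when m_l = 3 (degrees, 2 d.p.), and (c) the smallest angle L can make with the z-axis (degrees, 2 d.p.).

|L| = ℏ√(8·9) = 6√2 ℏ ≈ 8.485ℏ.
For m_l = 3: cos θ = 3/√72, θ ≈ 69.30°.
cos θ_min = 8/√72, so θ_min ≈ 19.47°.

|L| = 6√2 ℏ ≈ 8.485ℏ; θ(m_l=3) ≈ 69.30°; θ_min ≈ 19.47°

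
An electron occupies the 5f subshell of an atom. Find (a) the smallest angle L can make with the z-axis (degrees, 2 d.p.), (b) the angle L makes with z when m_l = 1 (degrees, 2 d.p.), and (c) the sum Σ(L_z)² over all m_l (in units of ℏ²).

5f means n = 5, l = 3.
cos θ_min = 3/√12, so θ_min ≈ 30.00°.
For m_l = 1: cos θ = 1/√12, θ ≈ 73.22°.
Σ m_l² = 28, so Σ(L_z)² = 28 ℏ².

θ_min ≈ 30.00°; θ(m_l=1) ≈ 73.22°; Σ(L_z)² = 28 ℏ²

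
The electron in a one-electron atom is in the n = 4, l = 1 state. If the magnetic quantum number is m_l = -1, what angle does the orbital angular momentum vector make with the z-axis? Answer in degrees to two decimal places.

|L| = √(l(l+1)) ℏ = √2 ℏ.
L_z = m_l ℏ = −1ℏ.
cos θ = L_z/|L| = -1/√2, so θ ≈ 135.00°.

θ ≈ 135.00°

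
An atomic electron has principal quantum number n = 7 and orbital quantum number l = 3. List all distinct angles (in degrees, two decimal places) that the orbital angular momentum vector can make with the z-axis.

|L| = √(l(l+1)) ℏ = 2√3 ℏ.
cos θ = m_l/√12 for each m_l ∈ {-3, -2, -1, 0, 1, 2, 3}.

θ ∈ {30.00°, 54.74°, 73.22°, 90.00°, 106.78°, 125.26°, 150.00°}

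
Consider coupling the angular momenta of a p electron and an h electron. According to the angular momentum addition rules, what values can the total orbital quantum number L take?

L = 4, 5, 6

L runs from |1 − 5| = 4 to 1 + 5 = 6.
So L can be 4, 5, 6.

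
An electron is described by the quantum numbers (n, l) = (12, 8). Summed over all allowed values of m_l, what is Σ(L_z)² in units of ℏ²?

Σ(L_z)² = 408 ℏ²

m_l ∈ {-8, -7, -6, -5, -4, -3, -2, -1, 0, 1, 2, 3, 4, 5, 6, 7, 8}.
Σ m_l² = l(l+1)(2l+1)/3 = 8·9·17/3 = 408.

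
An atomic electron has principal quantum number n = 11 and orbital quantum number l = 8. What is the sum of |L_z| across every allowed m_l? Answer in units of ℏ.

m_l runs from −8 to 8, i.e. {-8, -7, -6, -5, -4, -3, -2, -1, 0, 1, 2, 3, 4, 5, 6, 7, 8}.
Σ|m_l| = 2(1+2+…+8) = 72.

Σ|L_z| = 72 ℏ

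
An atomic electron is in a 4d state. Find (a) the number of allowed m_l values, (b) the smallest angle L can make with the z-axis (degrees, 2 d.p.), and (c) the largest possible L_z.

5 values; θ_min ≈ 35.26°; L_z,max = 2ℏ

The 4d subshell has l = 2.
There are 2l+1 = 5 values of m_l.
cos θ_min = 2/√6, so θ_min ≈ 35.26°.
L_z,max = lℏ = 2ℏ.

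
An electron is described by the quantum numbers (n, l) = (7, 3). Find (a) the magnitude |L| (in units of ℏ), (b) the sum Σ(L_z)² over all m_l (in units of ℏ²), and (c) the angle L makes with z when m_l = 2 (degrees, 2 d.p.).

|L| = 2√3 ℏ ≈ 3.464ℏ; Σ(L_z)² = 28 ℏ²; θ(m_l=2) ≈ 54.74°

|L| = ℏ√(3·4) = 2√3 ℏ ≈ 3.464ℏ.
Σ m_l² = 28, so Σ(L_z)² = 28 ℏ².
For m_l = 2: cos θ = 2/√12, θ ≈ 54.74°.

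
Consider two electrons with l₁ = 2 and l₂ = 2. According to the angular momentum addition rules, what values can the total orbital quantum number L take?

L = 0, 1, 2, 3, 4

Angular momentum addition gives L = |l₁ − l₂|, …, l₁ + l₂.
L ∈ {0, 1, 2, 3, 4}.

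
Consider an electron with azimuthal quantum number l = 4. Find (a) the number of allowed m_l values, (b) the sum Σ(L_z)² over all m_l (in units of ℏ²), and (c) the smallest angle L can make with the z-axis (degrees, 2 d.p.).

9 values; Σ(L_z)² = 60 ℏ²; θ_min ≈ 26.57°

There are 2l+1 = 9 values of m_l.
Σ m_l² = 60, so Σ(L_z)² = 60 ℏ².
cos θ_min = 4/√20, so θ_min ≈ 26.57°.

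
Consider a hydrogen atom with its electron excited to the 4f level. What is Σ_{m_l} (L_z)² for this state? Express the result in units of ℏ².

Σ(L_z)² = 28 ℏ²

The 4f level has l = 3.
The allowed m_l values are -3, -2, -1, 0, 1, 2, 3.
Σ m_l² = l(l+1)(2l+1)/3 = 3·4·7/3 = 28.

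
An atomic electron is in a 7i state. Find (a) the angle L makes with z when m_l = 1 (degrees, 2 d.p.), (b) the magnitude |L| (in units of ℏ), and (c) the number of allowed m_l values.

θ(m_l=1) ≈ 81.12°; |L| = √42 ℏ ≈ 6.481ℏ; 13 values

The 7i subshell has l = 6.
For m_l = 1: cos θ = 1/√42, θ ≈ 81.12°.
|L| = ℏ√(6·7) = √42 ℏ ≈ 6.481ℏ.
There are 2l+1 = 13 values of m_l.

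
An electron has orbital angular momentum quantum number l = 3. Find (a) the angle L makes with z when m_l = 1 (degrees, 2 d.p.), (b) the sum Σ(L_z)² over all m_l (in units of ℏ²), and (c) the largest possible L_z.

θ(m_l=1) ≈ 73.22°; Σ(L_z)² = 28 ℏ²; L_z,max = 3ℏ

For m_l = 1: cos θ = 1/√12, θ ≈ 73.22°.
Σ m_l² = 28, so Σ(L_z)² = 28 ℏ².
L_z,max = lℏ = 3ℏ.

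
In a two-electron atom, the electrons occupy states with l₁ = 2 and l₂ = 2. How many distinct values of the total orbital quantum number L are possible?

5

L runs from |2 − 2| = 0 to 2 + 2 = 4.
L ∈ {0, 1, 2, 3, 4}.
That is 5 values.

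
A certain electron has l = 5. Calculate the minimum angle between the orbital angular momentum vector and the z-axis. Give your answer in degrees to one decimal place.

θ_min ≈ 24.1°

|L| = ℏ√(l(l+1)) = √30 ℏ.
The smallest angle corresponds to the largest L_z, i.e. m_l = l = 5, giving L_z = 5ℏ.
cos θ_min = 5/√30, so θ_min ≈ 24.1°.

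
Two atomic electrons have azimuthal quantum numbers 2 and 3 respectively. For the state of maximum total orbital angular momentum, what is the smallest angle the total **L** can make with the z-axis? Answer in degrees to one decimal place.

θ_min ≈ 24.1°

The total orbital quantum number L ranges from |l₁ − l₂| to l₁ + l₂ in integer steps.
Allowed values: L = 1, 2, 3, 4, 5.
The maximum is L = 5, with |L_tot| = ℏ√(5·6) = √30 ℏ.
The minimum angle with z is arccos(5/√30) ≈ 24.1°.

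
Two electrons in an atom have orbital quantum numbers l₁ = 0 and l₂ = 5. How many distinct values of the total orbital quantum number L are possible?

The total orbital quantum number L ranges from |l₁ − l₂| to l₁ + l₂ in integer steps.
So L can be 5.
That is 1 value.

1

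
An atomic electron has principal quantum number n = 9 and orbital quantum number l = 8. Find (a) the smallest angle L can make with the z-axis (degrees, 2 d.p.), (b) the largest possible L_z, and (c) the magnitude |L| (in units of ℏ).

cos θ_min = 8/√72, so θ_min ≈ 19.47°.
L_z,max = lℏ = 8ℏ.
|L| = ℏ√(8·9) = 6√2 ℏ ≈ 8.485ℏ.

θ_min ≈ 19.47°; L_z,max = 8ℏ; |L| = 6√2 ℏ ≈ 8.485ℏ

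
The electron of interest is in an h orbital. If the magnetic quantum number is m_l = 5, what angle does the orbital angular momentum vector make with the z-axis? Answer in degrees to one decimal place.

θ ≈ 24.1°

The letter h corresponds to l = 5.
|L| = √(l(l+1)) ℏ = √30 ℏ.
L_z = m_l ℏ = 5ℏ.
cos θ = L_z/|L| = 5/√30, so θ ≈ 24.1°.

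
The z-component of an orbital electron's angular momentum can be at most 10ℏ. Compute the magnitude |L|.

Since max m_l = l, l = 10.
|L| = ℏ√(l(l+1)) = √110 ℏ.

|L| = √110 ℏ ≈ 10.488ℏ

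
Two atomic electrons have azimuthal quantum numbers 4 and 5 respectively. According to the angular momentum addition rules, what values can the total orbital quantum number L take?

The total orbital quantum number L ranges from |l₁ − l₂| to l₁ + l₂ in integer steps.
Allowed values: L = 1, 2, 3, 4, 5, 6, 7, 8, 9.

L = 1, 2, 3, 4, 5, 6, 7, 8, 9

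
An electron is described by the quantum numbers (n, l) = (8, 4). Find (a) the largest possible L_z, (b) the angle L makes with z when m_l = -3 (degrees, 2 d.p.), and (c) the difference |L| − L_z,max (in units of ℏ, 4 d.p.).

L_z,max = 4ℏ; θ(m_l=-3) ≈ 132.13°; |L|−L_z,max ≈ 0.4721ℏ

L_z,max = lℏ = 4ℏ.
For m_l = -3: cos θ = -3/√20, θ ≈ 132.13°.
|L| − L_z,max = (2√5 − 4)ℏ ≈ 0.4721ℏ.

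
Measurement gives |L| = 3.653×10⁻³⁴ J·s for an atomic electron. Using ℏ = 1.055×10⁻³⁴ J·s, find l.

In units of ℏ, |L| ≈ 3.463.
(|L|/ℏ)² = l(l+1) ≈ 11.99 ⇒ l = 3.

l = 3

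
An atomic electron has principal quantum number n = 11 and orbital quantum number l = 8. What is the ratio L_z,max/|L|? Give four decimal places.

|L| = 6√2 ℏ ≈ 8.4853ℏ, while L_z,max = lℏ = 8ℏ.
L_z,max/|L| = 8/√72 = 0.9428.

L_z,max/|L| = 0.9428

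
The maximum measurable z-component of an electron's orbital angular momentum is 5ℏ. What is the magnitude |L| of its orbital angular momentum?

|L| = √30 ℏ ≈ 5.477ℏ

L_z,max = lℏ, so l = 5.
Then |L| = ℏ√(5·6) = √30 ℏ.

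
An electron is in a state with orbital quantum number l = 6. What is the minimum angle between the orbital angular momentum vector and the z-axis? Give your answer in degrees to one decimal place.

θ_min ≈ 22.2°

|L| = √(l(l+1)) ℏ = √42 ℏ.
The smallest angle corresponds to the largest L_z, i.e. m_l = l = 6, giving L_z = 6ℏ.
cos θ_min = 6/√42, so θ_min ≈ 22.2°.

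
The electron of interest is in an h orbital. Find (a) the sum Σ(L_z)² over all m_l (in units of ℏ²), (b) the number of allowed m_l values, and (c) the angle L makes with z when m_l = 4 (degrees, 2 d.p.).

An h state has l = 5.
Σ m_l² = 110, so Σ(L_z)² = 110 ℏ².
There are 2l+1 = 11 values of m_l.
For m_l = 4: cos θ = 4/√30, θ ≈ 43.09°.

Σ(L_z)² = 110 ℏ²; 11 values; θ(m_l=4) ≈ 43.09°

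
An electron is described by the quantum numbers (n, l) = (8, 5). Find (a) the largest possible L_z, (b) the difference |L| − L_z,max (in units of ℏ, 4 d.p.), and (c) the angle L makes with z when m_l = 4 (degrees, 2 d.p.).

L_z,max = lℏ = 5ℏ.
|L| − L_z,max = (√30 − 5)ℏ ≈ 0.4772ℏ.
For m_l = 4: cos θ = 4/√30, θ ≈ 43.09°.

L_z,max = 5ℏ; |L|−L_z,max ≈ 0.4772ℏ; θ(m_l=4) ≈ 43.09°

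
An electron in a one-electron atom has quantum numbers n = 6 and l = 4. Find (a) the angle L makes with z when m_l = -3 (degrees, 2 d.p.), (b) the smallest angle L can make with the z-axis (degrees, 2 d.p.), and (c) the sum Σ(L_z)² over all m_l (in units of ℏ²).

For m_l = -3: cos θ = -3/√20, θ ≈ 132.13°.
cos θ_min = 4/√20, so θ_min ≈ 26.57°.
Σ m_l² = 60, so Σ(L_z)² = 60 ℏ².

θ(m_l=-3) ≈ 132.13°; θ_min ≈ 26.57°; Σ(L_z)² = 60 ℏ²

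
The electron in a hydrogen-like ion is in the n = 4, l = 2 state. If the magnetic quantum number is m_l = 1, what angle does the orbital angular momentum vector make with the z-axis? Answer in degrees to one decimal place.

|L| = ℏ√(l(l+1)) = √6 ℏ.
L_z = m_l ℏ = 1ℏ.
cos θ = L_z/|L| = 1/√6, so θ ≈ 65.9°.

θ ≈ 65.9°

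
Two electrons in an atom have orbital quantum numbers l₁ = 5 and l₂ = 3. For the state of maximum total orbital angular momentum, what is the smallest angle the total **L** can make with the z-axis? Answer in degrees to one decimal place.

θ_min ≈ 19.5°

Angular momentum addition gives L = |l₁ − l₂|, …, l₁ + l₂.
Allowed values: L = 2, 3, 4, 5, 6, 7, 8.
The maximum is L = 8, with |L_tot| = ℏ√(8·9) = 6√2 ℏ.
The minimum angle with z is arccos(8/√72) ≈ 19.5°.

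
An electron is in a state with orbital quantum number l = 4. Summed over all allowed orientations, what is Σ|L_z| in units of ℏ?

The allowed m_l values are -4, -3, -2, -1, 0, 1, 2, 3, 4.
Σ|m_l| = 2·4(4+1)/2 = 20.

Σ|L_z| = 20 ℏ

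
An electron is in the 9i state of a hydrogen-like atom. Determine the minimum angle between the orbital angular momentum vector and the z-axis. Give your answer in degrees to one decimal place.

The 9i subshell has l = 6.
|L| = √(l(l+1)) ℏ = √42 ℏ.
The smallest angle corresponds to the largest L_z, i.e. m_l = l = 6, giving L_z = 6ℏ.
cos θ_min = 6/√42, so θ_min ≈ 22.2°.

θ_min ≈ 22.2°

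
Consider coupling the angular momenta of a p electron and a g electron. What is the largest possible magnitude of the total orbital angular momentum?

L runs from |1 − 4| = 3 to 1 + 4 = 5.
So L can be 3, 4, 5.
The largest magnitude corresponds to L = 5: |L_tot| = ℏ√(5·6) = √30 ℏ.

|L_tot|_max = √30 ℏ ≈ 5.477ℏ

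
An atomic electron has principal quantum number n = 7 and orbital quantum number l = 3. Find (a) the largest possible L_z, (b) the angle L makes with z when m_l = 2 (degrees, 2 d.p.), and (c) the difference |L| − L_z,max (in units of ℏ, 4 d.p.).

L_z,max = 3ℏ; θ(m_l=2) ≈ 54.74°; |L|−L_z,max ≈ 0.4641ℏ

L_z,max = lℏ = 3ℏ.
For m_l = 2: cos θ = 2/√12, θ ≈ 54.74°.
|L| − L_z,max = (2√3 − 3)ℏ ≈ 0.4641ℏ.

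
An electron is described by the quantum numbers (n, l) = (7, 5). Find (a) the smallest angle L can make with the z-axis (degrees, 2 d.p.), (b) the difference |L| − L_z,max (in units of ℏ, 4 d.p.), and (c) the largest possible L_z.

cos θ_min = 5/√30, so θ_min ≈ 24.09°.
|L| − L_z,max = (√30 − 5)ℏ ≈ 0.4772ℏ.
L_z,max = lℏ = 5ℏ.

θ_min ≈ 24.09°; |L|−L_z,max ≈ 0.4772ℏ; L_z,max = 5ℏ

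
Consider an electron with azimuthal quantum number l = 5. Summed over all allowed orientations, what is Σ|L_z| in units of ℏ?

The allowed m_l values are -5, -4, -3, -2, -1, 0, 1, 2, 3, 4, 5.
Σ|m_l| = l(l+1) = 30.

Σ|L_z| = 30 ℏ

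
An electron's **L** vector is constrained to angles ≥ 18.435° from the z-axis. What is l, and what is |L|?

cos²θ_min = l/(l+1) = 0.9000.
Solving: l = 9.
Then |L| = ℏ√(9·10) = 3√10 ℏ.

l = 9, |L| = 3√10 ℏ ≈ 9.487ℏ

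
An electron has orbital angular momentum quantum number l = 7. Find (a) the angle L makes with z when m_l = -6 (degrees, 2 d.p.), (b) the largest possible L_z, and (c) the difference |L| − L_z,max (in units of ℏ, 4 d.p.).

For m_l = -6: cos θ = -6/√56, θ ≈ 143.30°.
L_z,max = lℏ = 7ℏ.
|L| − L_z,max = (2√14 − 7)ℏ ≈ 0.4833ℏ.

θ(m_l=-6) ≈ 143.30°; L_z,max = 7ℏ; |L|−L_z,max ≈ 0.4833ℏ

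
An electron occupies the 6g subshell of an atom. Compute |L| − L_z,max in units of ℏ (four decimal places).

|L| − L_z,max ≈ 0.4721ℏ

6g means n = 6, l = 4.
|L| = 2√5 ℏ ≈ 4.4721ℏ, while L_z,max = lℏ = 4ℏ.
The difference is (2√5 − 4)ℏ ≈ 0.4721ℏ.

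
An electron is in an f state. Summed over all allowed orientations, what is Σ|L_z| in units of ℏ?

For an f orbital, l = 3.
m_l runs from −3 to 3, i.e. {-3, -2, -1, 0, 1, 2, 3}.
Σ|m_l| = l(l+1) = 12.

Σ|L_z| = 12 ℏ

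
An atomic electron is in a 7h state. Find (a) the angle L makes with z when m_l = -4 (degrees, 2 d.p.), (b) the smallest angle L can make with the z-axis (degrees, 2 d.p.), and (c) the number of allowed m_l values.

θ(m_l=-4) ≈ 136.91°; θ_min ≈ 24.09°; 11 values

The 7h subshell has l = 5.
For m_l = -4: cos θ = -4/√30, θ ≈ 136.91°.
cos θ_min = 5/√30, so θ_min ≈ 24.09°.
There are 2l+1 = 11 values of m_l.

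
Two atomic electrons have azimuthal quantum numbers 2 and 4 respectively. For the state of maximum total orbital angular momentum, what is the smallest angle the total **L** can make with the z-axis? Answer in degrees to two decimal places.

θ_min ≈ 22.21°

The total orbital quantum number L ranges from |l₁ − l₂| to l₁ + l₂ in integer steps.
Allowed values: L = 2, 3, 4, 5, 6.
The maximum is L = 6, with |L_tot| = ℏ√(6·7) = √42 ℏ.
The minimum angle with z is arccos(6/√42) ≈ 22.21°.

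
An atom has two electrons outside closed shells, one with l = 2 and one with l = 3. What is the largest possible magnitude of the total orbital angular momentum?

|L_tot|_max = √30 ℏ ≈ 5.477ℏ

By the triangle rule, |l₁ − l₂| ≤ L ≤ l₁ + l₂.
Allowed values: L = 1, 2, 3, 4, 5.
The largest magnitude corresponds to L = 5: |L_tot| = ℏ√(5·6) = √30 ℏ.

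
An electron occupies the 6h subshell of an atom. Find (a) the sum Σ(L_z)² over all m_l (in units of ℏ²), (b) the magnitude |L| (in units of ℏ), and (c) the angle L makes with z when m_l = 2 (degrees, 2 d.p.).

The 6h subshell has l = 5.
Σ m_l² = 110, so Σ(L_z)² = 110 ℏ².
|L| = ℏ√(5·6) = √30 ℏ ≈ 5.477ℏ.
For m_l = 2: cos θ = 2/√30, θ ≈ 68.58°.

Σ(L_z)² = 110 ℏ²; |L| = √30 ℏ ≈ 5.477ℏ; θ(m_l=2) ≈ 68.58°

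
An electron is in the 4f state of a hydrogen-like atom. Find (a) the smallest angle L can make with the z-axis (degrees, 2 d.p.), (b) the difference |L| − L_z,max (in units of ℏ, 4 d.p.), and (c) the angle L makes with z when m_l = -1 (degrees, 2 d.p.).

The 4f subshell has l = 3.
cos θ_min = 3/√12, so θ_min ≈ 30.00°.
|L| − L_z,max = (2√3 − 3)ℏ ≈ 0.4641ℏ.
For m_l = -1: cos θ = -1/√12, θ ≈ 106.78°.

θ_min ≈ 30.00°; |L|−L_z,max ≈ 0.4641ℏ; θ(m_l=-1) ≈ 106.78°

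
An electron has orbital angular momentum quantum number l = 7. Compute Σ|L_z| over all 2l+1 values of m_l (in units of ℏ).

m_l ∈ {-7, -6, -5, -4, -3, -2, -1, 0, 1, 2, 3, 4, 5, 6, 7}.
Σ|m_l| = l(l+1) = 56.

Σ|L_z| = 56 ℏ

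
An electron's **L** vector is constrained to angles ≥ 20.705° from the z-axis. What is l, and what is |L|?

l = 7, |L| = 2√14 ℏ ≈ 7.483ℏ

cos θ_min = l/√(l(l+1)) = √(l/(l+1)), so l/(l+1) = cos²(20.705°) = 0.8750.
Thus l = 0.8750/(1 − 0.8750) ≈ 7.
Then |L| = ℏ√(7·8) = 2√14 ℏ.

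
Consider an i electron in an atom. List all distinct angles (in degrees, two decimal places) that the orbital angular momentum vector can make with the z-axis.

θ ∈ {22.21°, 39.51°, 51.89°, 62.42°, 72.02°, 81.12°, 90.00°, 98.88°, 107.98°, 117.58°, 128.11°, 140.49°, 157.79°}

For an i orbital, l = 6.
|L|² = l(l+1)ℏ² = 42ℏ², so |L| = √42 ℏ.
cos θ = m_l/√42 for each m_l ∈ {-6, -5, -4, -3, -2, -1, 0, 1, 2, 3, 4, 5, 6}.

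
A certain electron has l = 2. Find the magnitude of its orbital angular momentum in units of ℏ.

|L| = ℏ√(l(l+1)) = ℏ√(2·3) = √6 ℏ

|L| = √6 ℏ ≈ 2.449ℏ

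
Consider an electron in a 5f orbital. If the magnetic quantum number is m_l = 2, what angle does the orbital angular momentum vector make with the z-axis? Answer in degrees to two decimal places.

The 5f subshell has l = 3.
|L|² = l(l+1)ℏ² = 12ℏ², so |L| = 2√3 ℏ.
L_z = m_l ℏ = 2ℏ.
cos θ = L_z/|L| = 2/√12, so θ ≈ 54.74°.

θ ≈ 54.74°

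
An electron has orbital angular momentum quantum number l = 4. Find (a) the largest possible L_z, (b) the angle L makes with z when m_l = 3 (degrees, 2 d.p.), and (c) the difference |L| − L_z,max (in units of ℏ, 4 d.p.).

L_z,max = 4ℏ; θ(m_l=3) ≈ 47.87°; |L|−L_z,max ≈ 0.4721ℏ

L_z,max = lℏ = 4ℏ.
For m_l = 3: cos θ = 3/√20, θ ≈ 47.87°.
|L| − L_z,max = (2√5 − 4)ℏ ≈ 0.4721ℏ.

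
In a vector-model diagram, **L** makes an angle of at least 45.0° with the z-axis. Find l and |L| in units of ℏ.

cos²θ_min = l/(l+1) = 0.5000.
Solving: l = 1.
Then |L| = ℏ√(1·2) = √2 ℏ.

l = 1, |L| = √2 ℏ ≈ 1.414ℏ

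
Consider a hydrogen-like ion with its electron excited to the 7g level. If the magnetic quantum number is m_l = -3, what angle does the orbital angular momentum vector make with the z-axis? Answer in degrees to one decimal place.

θ ≈ 132.1°

The 7g level has l = 4.
|L| = √(l(l+1)) ℏ = 2√5 ℏ.
L_z = m_l ℏ = −3ℏ.
cos θ = L_z/|L| = -3/√20, so θ ≈ 132.1°.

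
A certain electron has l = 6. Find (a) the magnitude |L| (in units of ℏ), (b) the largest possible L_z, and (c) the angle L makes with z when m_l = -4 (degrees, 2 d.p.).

|L| = ℏ√(6·7) = √42 ℏ ≈ 6.481ℏ.
L_z,max = lℏ = 6ℏ.
For m_l = -4: cos θ = -4/√42, θ ≈ 128.11°.

|L| = √42 ℏ ≈ 6.481ℏ; L_z,max = 6ℏ; θ(m_l=-4) ≈ 128.11°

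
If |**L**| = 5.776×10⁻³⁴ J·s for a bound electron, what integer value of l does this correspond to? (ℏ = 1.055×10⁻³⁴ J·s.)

l = 5

In units of ℏ, |L| ≈ 5.475.
(|L|/ℏ)² = l(l+1) ≈ 29.97 ⇒ l = 5.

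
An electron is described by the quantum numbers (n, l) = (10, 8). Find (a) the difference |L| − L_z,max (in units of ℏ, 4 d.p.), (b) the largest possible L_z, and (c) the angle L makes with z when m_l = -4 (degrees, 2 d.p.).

|L|−L_z,max ≈ 0.4853ℏ; L_z,max = 8ℏ; θ(m_l=-4) ≈ 118.13°

|L| − L_z,max = (6√2 − 8)ℏ ≈ 0.4853ℏ.
L_z,max = lℏ = 8ℏ.
For m_l = -4: cos θ = -4/√72, θ ≈ 118.13°.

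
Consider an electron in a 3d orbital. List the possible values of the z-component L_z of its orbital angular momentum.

L_z ∈ {−2ℏ, −ℏ, 0, ℏ, 2ℏ}

For 3d, l = 2.
L_z = m_l ℏ with m_l ranging from −l to +l in integer steps.
For l = 2: m_l ∈ {-2, -1, 0, 1, 2}.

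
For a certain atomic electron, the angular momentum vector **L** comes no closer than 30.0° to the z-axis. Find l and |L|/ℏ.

l = 3, |L| = 2√3 ℏ ≈ 3.464ℏ

cos²θ_min = l/(l+1) = 0.7500.
l = cos²θ/sin²θ ≈ 3.
Then |L| = ℏ√(3·4) = 2√3 ℏ.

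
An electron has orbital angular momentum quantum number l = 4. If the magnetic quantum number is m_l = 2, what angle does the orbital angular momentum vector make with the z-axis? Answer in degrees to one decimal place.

θ ≈ 63.4°

|L| = ℏ√(l(l+1)) = 2√5 ℏ.
L_z = m_l ℏ = 2ℏ.
cos θ = L_z/|L| = 2/√20, so θ ≈ 63.4°.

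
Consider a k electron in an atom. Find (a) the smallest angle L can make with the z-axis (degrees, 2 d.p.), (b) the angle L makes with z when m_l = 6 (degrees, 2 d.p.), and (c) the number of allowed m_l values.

θ_min ≈ 20.70°; θ(m_l=6) ≈ 36.70°; 15 values

A k state has l = 7.
cos θ_min = 7/√56, so θ_min ≈ 20.70°.
For m_l = 6: cos θ = 6/√56, θ ≈ 36.70°.
There are 2l+1 = 15 values of m_l.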